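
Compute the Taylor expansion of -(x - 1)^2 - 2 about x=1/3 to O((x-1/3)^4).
-22/9 + 4·(x - 1/3)/3 - (x - 1/3)^2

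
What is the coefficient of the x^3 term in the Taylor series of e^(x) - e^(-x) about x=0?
Expand to order 3: e^(x) - e^(-x) = x^3/3 + 2·x + O(x^4).
The coefficient of x^3 is 1/3.

Final answer: 1/3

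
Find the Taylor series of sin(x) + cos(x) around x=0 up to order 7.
-x^7/5040 - x^6/720 + x^5/120 + x^4/24 - x^3/6 - x^2/2 + x + 1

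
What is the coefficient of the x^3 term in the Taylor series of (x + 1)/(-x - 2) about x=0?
Expand to order 3: (x + 1)/(-x - 2) = -x^3/16 + x^2/8 - x/4 - 1/2 + O(x^4).
The coefficient of x^3 is -1/16.

Final answer: -1/16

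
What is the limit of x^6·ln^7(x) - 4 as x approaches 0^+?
The product is a 0·∞ indeterminate form at x → 0⁺.
Rewrite the product as ln^7(x) / x^(-6) and apply L'Hôpital, or use the standard hierarchy x^(-6) ≫ |ln x|^7 as x → 0⁺.
The indeterminate product → 0, so the limit = -4.

Final answer: -4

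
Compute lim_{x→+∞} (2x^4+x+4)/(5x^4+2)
This is an ∞/∞ indeterminate form as x → +∞.
Divide numerator and denominator by x^4 and let the lower-order terms vanish; the leading terms give 2/5.
Limit = 2/5.

Final answer: 2/5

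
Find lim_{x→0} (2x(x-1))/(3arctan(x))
Both numerator and denominator → 0 as x → 0; this is a 0/0 indeterminate form.
Expand each to leading order near x = 0: numerator ~ -2·x, denominator ~ 3·x.
The limit of the ratio is -2/3.

Final answer: -2/3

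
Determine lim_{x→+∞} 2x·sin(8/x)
As x → +∞: let u = 8/x → 0⁺; then 2·x·sin(8/x) = 2·8·sin(u)/u → 2·8·1 = 16.
Limit = 16.

Final answer: 16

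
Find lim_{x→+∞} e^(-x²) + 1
Evaluate the dominant behaviour as x → +∞; each term tends to a finite value or vanishes.
Limit = 1.

Final answer: 1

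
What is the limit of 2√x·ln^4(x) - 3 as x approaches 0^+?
The product is a 0·∞ indeterminate form at x → 0⁺.
Rewrite the product as 2·ln^4(x) / x^(-1/2) and apply L'Hôpital, or use the standard hierarchy x^(-1/2) ≫ |ln x|^4 as x → 0⁺.
The indeterminate product → 0, so the limit = -3.

Final answer: -3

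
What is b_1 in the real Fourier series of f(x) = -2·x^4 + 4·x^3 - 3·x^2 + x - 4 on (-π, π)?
b_1 = (1/π) ∫_{-π}^{π} f(x)·sin(1x) dx.
Evaluate the integral (use parity and integration by parts as needed): b_1 = -46 + 8·π^2.

Final answer: -46 + 8·π^2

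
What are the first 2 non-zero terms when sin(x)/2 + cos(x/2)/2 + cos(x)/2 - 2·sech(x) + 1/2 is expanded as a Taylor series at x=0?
x/2 - 1/2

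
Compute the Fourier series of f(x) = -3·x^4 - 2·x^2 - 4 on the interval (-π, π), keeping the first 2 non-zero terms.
(-136 + 24·π^2)·cos(x) - 3·π^4/5 - 2·π^2/3 - 4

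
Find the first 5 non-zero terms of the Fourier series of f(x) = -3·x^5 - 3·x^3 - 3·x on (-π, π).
(-690 - 6·π^4 + 114·π^2)·sin(x) + (-12·π^2 + 21 + 3·π^4)·sin(2·x) + (-2·π^4 - 98/27 + 22·π^2/9)·sin(3·x) + (-3·π^2/8 + 105/64 + 3·π^4/2)·sin(4·x) + (-6·π^4/5 - 6·π^2/25 - 714/625)·sin(5·x)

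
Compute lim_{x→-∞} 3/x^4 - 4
Evaluate the dominant behaviour as x → -∞; each term tends to a finite value or vanishes.
Limit = -4.

Final answer: -4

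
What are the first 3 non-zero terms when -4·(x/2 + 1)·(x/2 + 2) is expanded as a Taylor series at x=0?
-x^2 - 6·x - 8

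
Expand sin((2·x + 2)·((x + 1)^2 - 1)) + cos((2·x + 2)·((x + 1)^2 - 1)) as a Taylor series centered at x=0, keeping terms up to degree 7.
111788·x^7/315 + 6194·x^6/45 - 412·x^5/15 - 190·x^4/3 - 98·x^3/3 - 2·x^2 + 4·x + 1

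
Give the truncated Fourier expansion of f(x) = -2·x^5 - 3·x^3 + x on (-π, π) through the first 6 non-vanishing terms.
(-442 - 4·π^4 + 74·π^2)·sin(x) + (-7·π^2 + 19/2 + 2·π^4)·sin(2·x) + (-4·π^4/3 + 2/81 + 26·π^2/27)·sin(3·x) + (-19/32 + π^2/4 + π^4)·sin(4·x) + (-4·π^4/5 - 14·π^2/25 + 334/625)·sin(5·x) + (-71/162 + 17·π^2/27 + 2·π^4/3)·sin(6·x)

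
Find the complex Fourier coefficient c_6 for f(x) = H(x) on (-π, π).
Compute the real Fourier coefficients first: a_6 = 0, b_6 = 0.
Then c_6 = (a_6 − i·b_6)/2 = 0.

Final answer: 0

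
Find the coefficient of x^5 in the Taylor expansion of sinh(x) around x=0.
Expand to order 5: sinh(x) = x^5/120 + x^3/6 + x + O(x^6).
The coefficient of x^5 is 1/120.

Final answer: 1/120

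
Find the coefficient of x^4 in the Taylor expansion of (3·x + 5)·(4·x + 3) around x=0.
Expand to order 4: (3·x + 5)·(4·x + 3) = 12·x^2 + 29·x + 15 + O(x^5).
The coefficient of x^4 is 0.

Final answer: 0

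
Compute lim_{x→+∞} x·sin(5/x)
As x → +∞: let u = 5/x → 0⁺; then x·sin(5/x) = 5·sin(u)/u → 5·1 = 5.
Limit = 5.

Final answer: 5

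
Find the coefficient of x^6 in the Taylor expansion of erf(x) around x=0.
Expand to order 6: erf(x) = x^5/(5·√(π)) - 2·x^3/(3·√(π)) + 2·x/√(π) + O(x^7).
The coefficient of x^6 is 0.

Final answer: 0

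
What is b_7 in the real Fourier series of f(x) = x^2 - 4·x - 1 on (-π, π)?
b_7 = (1/π) ∫_{-π}^{π} f(x)·sin(7x) dx.
Evaluate the integral (use parity and integration by parts as needed): b_7 = -8/7.

Final answer: -8/7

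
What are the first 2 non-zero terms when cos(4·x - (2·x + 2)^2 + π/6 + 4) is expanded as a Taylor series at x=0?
2·x + √(3)/2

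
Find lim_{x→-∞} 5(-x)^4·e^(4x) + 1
The product is a 0·∞ indeterminate form at x → -∞.
Rewrite the product as 5(-x)^4 / e^(-4x) (an ∞/∞ form) and apply L'Hôpital, or use the standard hierarchy e^(4|x|) ≫ |(-x)^4| as x → -∞.
The indeterminate product → 0, so the limit = 1.

Final answer: 1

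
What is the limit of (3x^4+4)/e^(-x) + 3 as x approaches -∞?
The quotient is an ∞/∞ indeterminate form as x → -∞.
Compare growth rates of the dominant terms (exponentials ≫ polynomials ≫ logarithms), or apply L'Hôpital's rule; the quotient → 0.
Adding the constant: 0 + 3 = 3. Limit = 3.

Final answer: 3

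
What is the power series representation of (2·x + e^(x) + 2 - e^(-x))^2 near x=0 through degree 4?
8·x^4/3 + 4·x^3/3 + 16·x^2 + 16·x + 4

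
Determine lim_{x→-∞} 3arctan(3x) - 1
Evaluate the dominant behaviour as x → -∞; each term tends to a finite value or vanishes.
Limit = -3·π/2 - 1.

Final answer: -3·π/2 - 1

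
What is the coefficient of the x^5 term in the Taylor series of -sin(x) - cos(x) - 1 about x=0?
Expand to order 5: -sin(x) - cos(x) - 1 = -x^5/120 - x^4/24 + x^3/6 + x^2/2 - x - 2 + O(x^6).
The coefficient of x^5 is -1/120.

Final answer: -1/120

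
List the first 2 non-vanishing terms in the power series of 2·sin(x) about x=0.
-x^3/3 + 2·x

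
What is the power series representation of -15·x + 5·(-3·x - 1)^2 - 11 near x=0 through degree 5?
45·x^2 + 15·x - 6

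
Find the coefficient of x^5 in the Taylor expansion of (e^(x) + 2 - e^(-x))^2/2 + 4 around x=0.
Expand to order 5: (e^(x) + 2 - e^(-x))^2/2 + 4 = x^5/30 + 2·x^4/3 + 2·x^3/3 + 2·x^2 + 4·x + 6 + O(x^6).
The coefficient of x^5 is 1/30.

Final answer: 1/30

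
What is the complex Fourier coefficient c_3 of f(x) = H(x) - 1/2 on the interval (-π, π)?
Compute the real Fourier coefficients first: a_3 = 0, b_3 = 2/(3·π).
Then c_3 = (a_3 − i·b_3)/2 = -i/(3·π).

Final answer: -i/(3·π)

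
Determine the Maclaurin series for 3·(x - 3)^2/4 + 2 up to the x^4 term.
3·x^2/4 - 9·x/2 + 35/4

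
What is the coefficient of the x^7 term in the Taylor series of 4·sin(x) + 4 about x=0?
Expand to order 7: 4·sin(x) + 4 = -x^7/1260 + x^5/30 - 2·x^3/3 + 4·x + 4 + O(x^8).
The coefficient of x^7 is -1/1260.

Final answer: -1/1260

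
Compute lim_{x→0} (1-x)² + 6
Direct substitution at x = 0 gives 7.

Final answer: 7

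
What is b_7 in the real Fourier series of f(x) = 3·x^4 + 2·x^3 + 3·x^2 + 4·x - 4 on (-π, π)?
b_7 = (1/π) ∫_{-π}^{π} f(x)·sin(7x) dx.
Evaluate the integral (use parity and integration by parts as needed): b_7 = 368/343 + 4·π^2/7.

Final answer: 368/343 + 4·π^2/7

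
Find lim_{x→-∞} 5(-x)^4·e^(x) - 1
The product is a 0·∞ indeterminate form at x → -∞.
Rewrite the product as 5(-x)^4 / e^(-x) (an ∞/∞ form) and apply L'Hôpital, or use the standard hierarchy e^(|x|) ≫ |(-x)^4| as x → -∞.
The indeterminate product → 0, so the limit = -1.

Final answer: -1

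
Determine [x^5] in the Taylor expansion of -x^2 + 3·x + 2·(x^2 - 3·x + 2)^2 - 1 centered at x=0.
Expand to order 5: -x^2 + 3·x + 2·(x^2 - 3·x + 2)^2 - 1 = 2·x^4 - 12·x^3 + 25·x^2 - 21·x + 7 + O(x^6).
The coefficient of x^5 is 0.

Final answer: 0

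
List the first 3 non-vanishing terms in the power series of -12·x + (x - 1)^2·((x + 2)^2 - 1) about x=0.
-4·x^2 - 14·x + 3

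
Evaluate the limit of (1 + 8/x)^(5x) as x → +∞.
As x → +∞: write (1 + 8/x)^(5x) = ((1 + 8/x)^x)^5 → (e^8)^5 = e^40.
Limit = e^(40).

Final answer: e^(40)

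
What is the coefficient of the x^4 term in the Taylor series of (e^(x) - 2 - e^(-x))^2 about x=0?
Expand to order 4: (e^(x) - 2 - e^(-x))^2 = 4·x^4/3 - 4·x^3/3 + 4·x^2 - 8·x + 4 + O(x^5).
The coefficient of x^4 is 4/3.

Final answer: 4/3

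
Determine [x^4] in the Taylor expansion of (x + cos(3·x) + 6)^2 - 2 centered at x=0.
Expand to order 4: (x + cos(3·x) + 6)^2 - 2 = 135·x^4/2 - 9·x^3 - 62·x^2 + 14·x + 47 + O(x^5).
The coefficient of x^4 is 135/2.

Final answer: 135/2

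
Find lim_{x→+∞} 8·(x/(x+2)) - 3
Evaluate the dominant behaviour as x → +∞; each term tends to a finite value or vanishes.
Limit = 5.

Final answer: 5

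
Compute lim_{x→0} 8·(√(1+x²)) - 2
Direct substitution at x = 0 gives 6.

Final answer: 6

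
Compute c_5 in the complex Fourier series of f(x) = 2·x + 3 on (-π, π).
Compute the real Fourier coefficients first: a_5 = 0, b_5 = 4/5.
Then c_5 = (a_5 − i·b_5)/2 = -2·i/5.

Final answer: -2·i/5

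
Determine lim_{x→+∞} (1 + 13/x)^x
As x → +∞: this is the defining limit (1 + 13/x)^x → e^13.
Limit = e^(13).

Final answer: e^(13)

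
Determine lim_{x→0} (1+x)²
Direct substitution at x = 0 gives 1.

Final answer: 1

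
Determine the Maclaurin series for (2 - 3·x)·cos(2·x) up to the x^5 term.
-2·x^5 + 4·x^4/3 + 6·x^3 - 4·x^2 - 3·x + 2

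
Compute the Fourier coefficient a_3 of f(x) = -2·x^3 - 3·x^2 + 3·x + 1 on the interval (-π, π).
a_3 = (1/π) ∫_{-π}^{π} f(x)·cos(3x) dx.
Evaluate the integral (use parity and integration by parts as needed): a_3 = 4/3.

Final answer: 4/3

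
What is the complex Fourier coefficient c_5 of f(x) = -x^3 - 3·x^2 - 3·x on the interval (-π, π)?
Compute the real Fourier coefficients first: a_5 = 12/25, b_5 = -2·π^2/5 - 138/125.
Then c_5 = (a_5 − i·b_5)/2 = 6/25 + 69·i/125 + i·π^2/5.

Final answer: 6/25 + 69·i/125 + i·π^2/5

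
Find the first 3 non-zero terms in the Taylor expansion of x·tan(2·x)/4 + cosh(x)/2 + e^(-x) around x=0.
5·x^2/4 - x + 3/2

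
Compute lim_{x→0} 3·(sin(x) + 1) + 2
Direct substitution at x = 0 gives 5.

Final answer: 5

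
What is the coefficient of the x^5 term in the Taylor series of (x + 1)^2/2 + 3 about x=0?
Expand to order 5: (x + 1)^2/2 + 3 = x^2/2 + x + 7/2 + O(x^6).
The coefficient of x^5 is 0.

Final answer: 0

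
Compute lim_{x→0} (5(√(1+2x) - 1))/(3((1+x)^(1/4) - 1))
Both numerator and denominator → 0 as x → 0; this is a 0/0 indeterminate form.
Expand each to leading order near x = 0: numerator ~ 5·x, denominator ~ 3·x/4.
The limit of the ratio is 20/3.

Final answer: 20/3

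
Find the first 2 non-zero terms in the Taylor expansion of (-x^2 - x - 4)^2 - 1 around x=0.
8·x + 15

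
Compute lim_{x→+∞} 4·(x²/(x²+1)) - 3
Evaluate the dominant behaviour as x → +∞; each term tends to a finite value or vanishes.
Limit = 1.

Final answer: 1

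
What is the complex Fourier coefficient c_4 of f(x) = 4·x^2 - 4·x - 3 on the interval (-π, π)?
Compute the real Fourier coefficients first: a_4 = 1, b_4 = 2.
Then c_4 = (a_4 − i·b_4)/2 = 1/2 - i.

Final answer: 1/2 - i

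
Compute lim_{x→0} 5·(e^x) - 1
Direct substitution at x = 0 gives 4.

Final answer: 4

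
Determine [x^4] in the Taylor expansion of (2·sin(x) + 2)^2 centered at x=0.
Expand to order 4: (2·sin(x) + 2)^2 = -4·x^4/3 - 4·x^3/3 + 4·x^2 + 8·x + 4 + O(x^5).
The coefficient of x^4 is -4/3.

Final answer: -4/3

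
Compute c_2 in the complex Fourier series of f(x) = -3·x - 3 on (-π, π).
Compute the real Fourier coefficients first: a_2 = 0, b_2 = 3.
Then c_2 = (a_2 − i·b_2)/2 = -3·i/2.

Final answer: -3·i/2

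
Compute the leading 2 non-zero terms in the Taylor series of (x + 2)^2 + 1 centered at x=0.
4·x + 5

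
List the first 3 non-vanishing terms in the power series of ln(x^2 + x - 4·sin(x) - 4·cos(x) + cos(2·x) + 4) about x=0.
-16·x^3/3 - 7·x^2/2 - 3·x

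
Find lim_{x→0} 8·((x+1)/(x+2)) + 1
Direct substitution at x = 0 gives 5.

Final answer: 5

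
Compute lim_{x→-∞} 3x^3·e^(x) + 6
The product is a 0·∞ indeterminate form at x → -∞.
Rewrite the product as 3x^3 / e^(-x) (an ∞/∞ form) and apply L'Hôpital, or use the standard hierarchy e^(|x|) ≫ |x^3| as x → -∞.
The indeterminate product → 0, so the limit = 6.

Final answer: 6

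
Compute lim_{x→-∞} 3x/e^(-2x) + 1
The quotient is an ∞/∞ indeterminate form as x → -∞.
Compare growth rates of the dominant terms (exponentials ≫ polynomials ≫ logarithms), or apply L'Hôpital's rule; the quotient → 0.
Adding the constant: 0 + 1 = 1. Limit = 1.

Final answer: 1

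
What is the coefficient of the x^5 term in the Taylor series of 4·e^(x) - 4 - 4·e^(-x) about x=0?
Expand to order 5: 4·e^(x) - 4 - 4·e^(-x) = x^5/15 + 4·x^3/3 + 8·x - 4 + O(x^6).
The coefficient of x^5 is 1/15.

Final answer: 1/15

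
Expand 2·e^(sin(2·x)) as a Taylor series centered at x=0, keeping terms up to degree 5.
-64·x^5/15 - 4·x^4 + 4·x^2 + 4·x + 2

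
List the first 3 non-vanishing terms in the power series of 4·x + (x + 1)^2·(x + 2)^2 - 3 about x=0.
13·x^2 + 16·x + 1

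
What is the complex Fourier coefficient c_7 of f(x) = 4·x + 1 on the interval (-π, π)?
Compute the real Fourier coefficients first: a_7 = 0, b_7 = 8/7.
Then c_7 = (a_7 − i·b_7)/2 = -4·i/7.

Final answer: -4·i/7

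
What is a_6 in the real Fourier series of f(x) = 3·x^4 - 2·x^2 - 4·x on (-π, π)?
a_6 = (1/π) ∫_{-π}^{π} f(x)·cos(6x) dx.
Evaluate the integral (use parity and integration by parts as needed): a_6 = -1/3 + 2·π^2/3.

Final answer: -1/3 + 2·π^2/3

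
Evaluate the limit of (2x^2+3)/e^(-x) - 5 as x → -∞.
The quotient is an ∞/∞ indeterminate form as x → -∞.
Compare growth rates of the dominant terms (exponentials ≫ polynomials ≫ logarithms), or apply L'Hôpital's rule; the quotient → 0.
Adding the constant: 0 - 5 = -5. Limit = -5.

Final answer: -5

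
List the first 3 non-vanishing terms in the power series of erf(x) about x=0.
x^5/(5·√(π)) - 2·x^3/(3·√(π)) + 2·x/√(π)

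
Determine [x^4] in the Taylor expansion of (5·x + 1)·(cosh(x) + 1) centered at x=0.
Expand to order 4: (5·x + 1)·(cosh(x) + 1) = x^4/24 + 5·x^3/2 + x^2/2 + 10·x + 2 + O(x^5).
The coefficient of x^4 is 1/24.

Final answer: 1/24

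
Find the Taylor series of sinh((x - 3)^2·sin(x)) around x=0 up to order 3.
121·x^3 - 6·x^2 + 9·x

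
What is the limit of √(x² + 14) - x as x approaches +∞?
This is an ∞ − ∞ indeterminate form.
Multiply and divide by the conjugate √(x²+14) + x; the x² terms cancel, leaving 14/(√(x²+14)+x) → 0.
Limit = 0.

Final answer: 0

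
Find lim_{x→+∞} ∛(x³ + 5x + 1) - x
This is an ∞ − ∞ indeterminate form.
Multiply by (A² + AB + B²)/(A² + AB + B²) where A = ∛(x³+5x + 1), B = x to use A³ − B³ = (A−B)(A²+AB+B²); the x³ terms cancel, leaving (5x + 1)/(A²+AB+B²) with denominator ~ 3x², so the limit is 0.
Limit = 0.

Final answer: 0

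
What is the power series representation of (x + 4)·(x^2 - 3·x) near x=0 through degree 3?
x^3 + x^2 - 12·x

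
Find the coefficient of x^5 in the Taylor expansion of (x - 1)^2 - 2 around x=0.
Expand to order 5: (x - 1)^2 - 2 = x^2 - 2·x - 1 + O(x^6).
The coefficient of x^5 is 0.

Final answer: 0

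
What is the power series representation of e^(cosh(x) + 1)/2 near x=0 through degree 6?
31·x^6·e^(2)/1440 + x^4·e^(2)/12 + x^2·e^(2)/4 + e^(2)/2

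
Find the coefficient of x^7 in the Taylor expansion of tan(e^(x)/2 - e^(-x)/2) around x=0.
29/144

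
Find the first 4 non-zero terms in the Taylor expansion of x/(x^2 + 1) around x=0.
-x^7 + x^5 - x^3 + x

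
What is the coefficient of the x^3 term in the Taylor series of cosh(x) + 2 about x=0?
Expand to order 3: cosh(x) + 2 = x^2/2 + 3 + O(x^4).
The coefficient of x^3 is 0.

Final answer: 0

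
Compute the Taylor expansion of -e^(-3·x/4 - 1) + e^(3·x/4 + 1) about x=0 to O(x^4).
x^3·(9·e^(-1)/128 + 9·e/128) + x^2·(-9·e^(-1)/32 + 9·e/32) + x·(3·e^(-1)/4 + 3·e/4) - e^(-1) + e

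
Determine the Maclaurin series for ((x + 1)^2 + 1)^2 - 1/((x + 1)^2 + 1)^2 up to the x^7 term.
-x^7/8 + x^6/4 - x^5/4 + 17·x^4/16 + 17·x^3/4 + 15·x^2/2 + 17·x/2 + 15/4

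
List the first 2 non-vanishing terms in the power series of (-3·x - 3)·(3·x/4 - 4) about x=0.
39·x/4 + 12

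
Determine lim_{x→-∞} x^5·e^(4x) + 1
The product is a 0·∞ indeterminate form at x → -∞.
Rewrite the product as x^5 / e^(-4x) (an ∞/∞ form) and apply L'Hôpital, or use the standard hierarchy e^(4|x|) ≫ |x^5| as x → -∞.
The indeterminate product → 0, so the limit = 1.

Final answer: 1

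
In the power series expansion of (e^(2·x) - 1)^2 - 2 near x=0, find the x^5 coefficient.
Expand to order 5: (e^(2·x) - 1)^2 - 2 = 8·x^5 + 28·x^4/3 + 8·x^3 + 4·x^2 - 2 + O(x^6).
The coefficient of x^5 is 8.

Final answer: 8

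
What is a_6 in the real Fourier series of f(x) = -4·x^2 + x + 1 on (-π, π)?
a_6 = (1/π) ∫_{-π}^{π} f(x)·cos(6x) dx.
Evaluate the integral (use parity and integration by parts as needed): a_6 = -4/9.

Final answer: -4/9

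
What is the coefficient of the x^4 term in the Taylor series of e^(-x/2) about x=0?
Expand to order 4: e^(-x/2) = x^4/384 - x^3/48 + x^2/8 - x/2 + 1 + O(x^5).
The coefficient of x^4 is 1/384.

Final answer: 1/384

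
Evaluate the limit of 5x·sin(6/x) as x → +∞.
As x → +∞: let u = 6/x → 0⁺; then 5·x·sin(6/x) = 5·6·sin(u)/u → 5·6·1 = 30.
Limit = 30.

Final answer: 30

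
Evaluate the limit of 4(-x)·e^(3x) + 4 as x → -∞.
The product is a 0·∞ indeterminate form at x → -∞.
Rewrite the product as 4(-x) / e^(-3x) (an ∞/∞ form) and apply L'Hôpital, or use the standard hierarchy e^(3|x|) ≫ |(-x)| as x → -∞.
The indeterminate product → 0, so the limit = 4.

Final answer: 4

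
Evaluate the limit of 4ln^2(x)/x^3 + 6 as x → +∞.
The quotient is an ∞/∞ indeterminate form as x → +∞.
The polynomial denominator x^3 dominates the logarithmic numerator (any positive power of x ≫ ln^2(x) as x → ∞), so the quotient → 0.
Adding the constant: 0 + 6 = 6. Limit = 6.

Final answer: 6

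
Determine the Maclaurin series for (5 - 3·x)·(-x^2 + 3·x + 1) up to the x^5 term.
3·x^3 - 14·x^2 + 12·x + 5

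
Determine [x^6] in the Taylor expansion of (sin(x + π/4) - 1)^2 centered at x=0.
Expand to order 6: (sin(x + π/4) - 1)^2 = x^6·(-1 + √(2)/2)^2·(-√(2)/(720·(-1 + √(2)/2)) + 1/(720·(-1 + √(2)/2)^2)) + x^5·(-1 + √(2)/2)^2·(√(2)/(120·(-1 + √(2)/2)) + 1/(8·(-1 + √(2)/2)^2)) + x^4·(-1 + √(2)/2)^2·(-1/(24·(-1 + √(2)/2)^2) + √(2)/(24·(-1 + √(2)/2))) + x^3·(-1 + √(2)/2)^2·(-1/(2·(-1 + √(2)/2)^2) - √(2)/(6·(-1 + √(2)/2))) + x^2·(-1 + √(2)/2)^2·(-√(2)/(2·(-1 + √(2)/2)) + 1/(2·(-1 + √(2)/2)^2)) + √(2)·x·(-1 + √(2)/2) + (-1 + √(2)/2)^2 + O(x^7).
The coefficient of x^6 is (-1 + √(2)/2)^2·(-√(2)/(720·(-1 + √(2)/2)) + 1/(720·(-1 + √(2)/2)^2)).

Final answer: (-1 + √(2)/2)^2·(-√(2)/(720·(-1 + √(2)/2)) + 1/(720·(-1 + √(2)/2)^2))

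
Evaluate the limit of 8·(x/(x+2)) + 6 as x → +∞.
Evaluate the dominant behaviour as x → +∞; each term tends to a finite value or vanishes.
Limit = 14.

Final answer: 14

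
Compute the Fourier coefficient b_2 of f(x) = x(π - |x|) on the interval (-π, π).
b_2 = (1/π) ∫_{-π}^{π} f(x)·sin(2x) dx.
Evaluate the integral (use parity and integration by parts as needed): b_2 = 0.

Final answer: 0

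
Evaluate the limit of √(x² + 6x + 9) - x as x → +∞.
This is an ∞ − ∞ indeterminate form.
Multiply and divide by the conjugate √(x²+6x + 9) + x; the x² terms cancel, leaving (6x + 9)/(√(x²+6x + 9)+x) → 6/2 = 3.
Limit = 3.

Final answer: 3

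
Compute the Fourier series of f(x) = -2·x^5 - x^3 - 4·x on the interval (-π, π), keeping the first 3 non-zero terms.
(-476 - 4·π^4 + 78·π^2)·sin(x) + (-9·π^2 + 35/2 + 2·π^4)·sin(2·x) + (-4·π^4/3 - 340/81 + 62·π^2/27)·sin(3·x)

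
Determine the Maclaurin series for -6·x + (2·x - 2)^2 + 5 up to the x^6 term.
4·x^2 - 14·x + 9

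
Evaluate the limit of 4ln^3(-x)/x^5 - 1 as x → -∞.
The quotient is an ∞/∞ indeterminate form as x → -∞.
Compare growth rates of the dominant terms (exponentials ≫ polynomials ≫ logarithms), or apply L'Hôpital's rule; the quotient → 0.
Adding the constant: 0 - 1 = -1. Limit = -1.

Final answer: -1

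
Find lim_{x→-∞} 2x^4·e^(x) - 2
The product is a 0·∞ indeterminate form at x → -∞.
Rewrite the product as 2x^4 / e^(-x) (an ∞/∞ form) and apply L'Hôpital, or use the standard hierarchy e^(|x|) ≫ |x^4| as x → -∞.
The indeterminate product → 0, so the limit = -2.

Final answer: -2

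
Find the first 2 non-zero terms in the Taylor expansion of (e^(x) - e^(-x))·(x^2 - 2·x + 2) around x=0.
-4·x^2 + 4·x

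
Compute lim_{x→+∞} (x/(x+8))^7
As x → +∞: x/(x+8) = 1/(1 + 8/x) → 1, and the 7th power of a limit-1 base also → 1.
Limit = 1.

Final answer: 1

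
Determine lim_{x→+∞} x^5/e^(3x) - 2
The quotient is an ∞/∞ indeterminate form as x → +∞.
The exponential denominator e^(3x) dominates the polynomial numerator (e^x ≫ x^5 as x → ∞), so the quotient → 0.
Adding the constant: 0 - 2 = -2. Limit = -2.

Final answer: -2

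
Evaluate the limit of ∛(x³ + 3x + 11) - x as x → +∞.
This is an ∞ − ∞ indeterminate form.
Multiply by (A² + AB + B²)/(A² + AB + B²) where A = ∛(x³+3x + 11), B = x to use A³ − B³ = (A−B)(A²+AB+B²); the x³ terms cancel, leaving (3x + 11)/(A²+AB+B²) with denominator ~ 3x², so the limit is 0.
Limit = 0.

Final answer: 0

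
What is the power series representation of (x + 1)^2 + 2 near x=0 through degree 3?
x^2 + 2·x + 3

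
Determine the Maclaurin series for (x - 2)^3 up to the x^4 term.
x^3 - 6·x^2 + 12·x - 8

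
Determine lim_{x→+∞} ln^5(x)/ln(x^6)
This is an ∞/∞ indeterminate form as x → +∞.
Write ln(x^6) = 6·ln(x), reducing the quotient to ln^4(x)/6 → ∞.
Limit = ∞.

Final answer: ∞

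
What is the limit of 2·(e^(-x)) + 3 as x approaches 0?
Direct substitution at x = 0 gives 5.

Final answer: 5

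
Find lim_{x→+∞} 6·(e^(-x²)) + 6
Evaluate the dominant behaviour as x → +∞; each term tends to a finite value or vanishes.
Limit = 6.

Final answer: 6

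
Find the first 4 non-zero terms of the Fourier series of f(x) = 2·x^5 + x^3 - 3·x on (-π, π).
(-78·π^2 + 4·π^4 + 462)·sin(x) + (-2·π^4 - 21/2 + 9·π^2)·sin(2·x) + (-62·π^2/27 - 38/81 + 4·π^4/3)·sin(3·x) + (-π^4 + 39/32 + 3·π^2/4)·sin(4·x)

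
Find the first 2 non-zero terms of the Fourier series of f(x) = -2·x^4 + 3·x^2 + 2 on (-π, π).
(-108 + 16·π^2)·cos(x) - 2·π^4/5 + 2 + π^2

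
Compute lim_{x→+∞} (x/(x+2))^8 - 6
As x → +∞: x/(x+2) = 1/(1 + 2/x) → 1, and the 8th power of a limit-1 base also → 1; with the additive constant, 1 - 6 = -5.
Limit = -5.

Final answer: -5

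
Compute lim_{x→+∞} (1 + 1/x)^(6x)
As x → +∞: write (1 + 1/x)^(6x) = ((1 + 1/x)^x)^6 → (e^1)^6 = e^6.
Limit = e^(6).

Final answer: e^(6)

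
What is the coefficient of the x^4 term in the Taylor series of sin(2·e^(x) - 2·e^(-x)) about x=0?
Expand to order 4: sin(2·e^(x) - 2·e^(-x)) = -10·x^3 + 4·x + O(x^5).
The coefficient of x^4 is 0.

Final answer: 0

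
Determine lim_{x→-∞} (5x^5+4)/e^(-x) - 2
The quotient is an ∞/∞ indeterminate form as x → -∞.
Compare growth rates of the dominant terms (exponentials ≫ polynomials ≫ logarithms), or apply L'Hôpital's rule; the quotient → 0.
Adding the constant: 0 - 2 = -2. Limit = -2.

Final answer: -2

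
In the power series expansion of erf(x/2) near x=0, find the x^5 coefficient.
Expand to order 5: erf(x/2) = x^5/(160·√(π)) - x^3/(12·√(π)) + x/√(π) + O(x^6).
The coefficient of x^5 is 1/(160·√(π)).

Final answer: 1/(160·√(π))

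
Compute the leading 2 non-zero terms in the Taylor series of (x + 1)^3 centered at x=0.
3·x + 1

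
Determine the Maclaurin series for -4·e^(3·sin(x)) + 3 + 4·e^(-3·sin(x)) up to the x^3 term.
-32·x^3 - 24·x + 3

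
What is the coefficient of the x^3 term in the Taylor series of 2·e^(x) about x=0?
Expand to order 3: 2·e^(x) = x^3/3 + x^2 + 2·x + 2 + O(x^4).
The coefficient of x^3 is 1/3.

Final answer: 1/3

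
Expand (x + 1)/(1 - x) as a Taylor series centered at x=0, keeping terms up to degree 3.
2·x^3 + 2·x^2 + 2·x + 1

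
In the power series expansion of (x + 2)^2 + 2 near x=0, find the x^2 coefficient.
Expand to order 2: (x + 2)^2 + 2 = x^2 + 4·x + 6 + O(x^3).
The coefficient of x^2 is 1.

Final answer: 1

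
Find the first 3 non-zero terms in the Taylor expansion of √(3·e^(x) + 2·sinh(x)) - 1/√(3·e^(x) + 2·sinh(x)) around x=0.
-13·√(3)·x^2/36 + 10·√(3)·x/9 + 2·√(3)/3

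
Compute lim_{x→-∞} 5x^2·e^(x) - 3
The product is a 0·∞ indeterminate form at x → -∞.
Rewrite the product as 5x^2 / e^(-x) (an ∞/∞ form) and apply L'Hôpital, or use the standard hierarchy e^(|x|) ≫ |x^2| as x → -∞.
The indeterminate product → 0, so the limit = -3.

Final answer: -3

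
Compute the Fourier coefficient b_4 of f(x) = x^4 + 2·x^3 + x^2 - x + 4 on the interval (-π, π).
b_4 = (1/π) ∫_{-π}^{π} f(x)·sin(4x) dx.
Evaluate the integral (use parity and integration by parts as needed): b_4 = 7/8 - π^2.

Final answer: 7/8 - π^2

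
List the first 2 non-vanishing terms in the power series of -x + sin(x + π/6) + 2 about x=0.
x·(-1 + √(3)/2) + 5/2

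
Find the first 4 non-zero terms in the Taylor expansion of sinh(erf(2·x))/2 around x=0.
x^7·(-64/(21·√(π)) - 256/(9·π^(5/2)) + 512/(315·π^(7/2)) + 2432/(45·π^(3/2))) + x^5·(-64/(3·π^(3/2)) + 64/(15·π^(5/2)) + 16/(5·√(π))) + x^3·(-8/(3·√(π)) + 16/(3·π^(3/2))) + 2·x/√(π)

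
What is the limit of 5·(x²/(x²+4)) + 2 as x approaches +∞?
Evaluate the dominant behaviour as x → +∞; each term tends to a finite value or vanishes.
Limit = 7.

Final answer: 7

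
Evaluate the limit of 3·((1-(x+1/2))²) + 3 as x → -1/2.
Direct substitution at x = -1/2 gives 6.

Final answer: 6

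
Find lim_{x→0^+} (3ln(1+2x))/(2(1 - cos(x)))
Both numerator and denominator → 0 as x → 0^+; this is a 0/0 indeterminate form.
Expand each to leading order near x = 0: numerator ~ 6·x, denominator ~ x^2.
The limit of the ratio is ∞.

Final answer: ∞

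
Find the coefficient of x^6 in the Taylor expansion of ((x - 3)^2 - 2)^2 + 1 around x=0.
Expand to order 6: ((x - 3)^2 - 2)^2 + 1 = x^4 - 12·x^3 + 50·x^2 - 84·x + 50 + O(x^7).
The coefficient of x^6 is 0.

Final answer: 0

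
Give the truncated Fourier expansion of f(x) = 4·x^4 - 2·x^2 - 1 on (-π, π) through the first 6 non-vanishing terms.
(200 - 32·π^2)·cos(x) + (-14 + 8·π^2)·cos(2·x) + (88/27 - 32·π^2/9)·cos(3·x) + (-5/4 + 2·π^2)·cos(4·x) + (392/625 - 32·π^2/25)·cos(5·x) - 2·π^2/3 - 1 + 4·π^4/5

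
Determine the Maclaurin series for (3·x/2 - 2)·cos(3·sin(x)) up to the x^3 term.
-27·x^3/4 + 9·x^2 + 3·x/2 - 2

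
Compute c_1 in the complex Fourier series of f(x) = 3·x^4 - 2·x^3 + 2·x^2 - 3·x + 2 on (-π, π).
Compute the real Fourier coefficients first: a_1 = 136 - 24·π^2, b_1 = 18 - 4·π^2.
Then c_1 = (a_1 − i·b_1)/2 = -12·π^2 + 68 - 9·i + 2·i·π^2.

Final answer: -12·π^2 + 68 - 9·i + 2·i·π^2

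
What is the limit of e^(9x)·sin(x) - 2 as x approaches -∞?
Evaluate the dominant behaviour as x → -∞; each term tends to a finite value or vanishes.
Limit = -2.

Final answer: -2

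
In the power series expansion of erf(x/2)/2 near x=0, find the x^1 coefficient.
Expand to order 1: erf(x/2)/2 = x/(2·√(π)) + O(x^2).
The coefficient of x^1 is 1/(2·√(π)).

Final answer: 1/(2·√(π))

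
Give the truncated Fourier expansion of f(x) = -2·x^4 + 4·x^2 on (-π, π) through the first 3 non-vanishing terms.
(-112 + 16·π^2)·cos(x) + (10 - 4·π^2)·cos(2·x) - 2·π^4/5 + 4·π^2/3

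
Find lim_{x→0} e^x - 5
Direct substitution at x = 0 gives -4.

Final answer: -4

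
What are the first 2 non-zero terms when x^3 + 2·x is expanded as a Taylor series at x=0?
x^3 + 2·x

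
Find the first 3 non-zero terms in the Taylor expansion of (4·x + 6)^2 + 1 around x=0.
16·x^2 + 48·x + 37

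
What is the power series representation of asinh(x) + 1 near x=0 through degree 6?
3·x^5/40 - x^3/6 + x + 1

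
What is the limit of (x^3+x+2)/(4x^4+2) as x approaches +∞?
This is an ∞/∞ indeterminate form as x → +∞.
Divide numerator and denominator by x^4 and let the lower-order terms vanish; the numerator's degree 3 is below the denominator's degree 4, so the quotient → 0.
Limit = 0.

Final answer: 0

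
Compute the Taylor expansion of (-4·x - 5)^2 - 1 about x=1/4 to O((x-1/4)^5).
35 + 48·(x - 1/4) + 16·(x - 1/4)^2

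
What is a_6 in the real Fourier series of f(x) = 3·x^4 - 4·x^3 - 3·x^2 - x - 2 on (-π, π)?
a_6 = (1/π) ∫_{-π}^{π} f(x)·cos(6x) dx.
Evaluate the integral (use parity and integration by parts as needed): a_6 = -4/9 + 2·π^2/3.

Final answer: -4/9 + 2·π^2/3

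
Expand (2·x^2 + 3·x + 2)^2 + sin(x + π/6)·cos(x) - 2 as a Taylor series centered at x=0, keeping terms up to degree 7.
-2·√(3)·x^7/315 - x^6/45 + √(3)·x^5/15 + 25·x^4/6 + x^3·(12 - √(3)/3) + 33·x^2/2 + x·(√(3)/2 + 12) + 5/2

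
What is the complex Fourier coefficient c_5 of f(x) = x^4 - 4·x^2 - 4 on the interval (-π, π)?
Compute the real Fourier coefficients first: a_5 = 448/625 - 8·π^2/25, b_5 = 0.
Then c_5 = (a_5 − i·b_5)/2 = 224/625 - 4·π^2/25.

Final answer: 224/625 - 4·π^2/25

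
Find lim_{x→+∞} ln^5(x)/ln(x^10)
This is an ∞/∞ indeterminate form as x → +∞.
Write ln(x^10) = 10·ln(x), reducing the quotient to ln^4(x)/10 → ∞.
Limit = ∞.

Final answer: ∞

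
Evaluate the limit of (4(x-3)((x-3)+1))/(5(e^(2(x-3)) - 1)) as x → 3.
Both numerator and denominator → 0 as x → 3; this is a 0/0 indeterminate form.
Expand each to leading order near x = 3: numerator ~ 4·(x - 3), denominator ~ 10·(x - 3).
The limit of the ratio is 2/5.

Final answer: 2/5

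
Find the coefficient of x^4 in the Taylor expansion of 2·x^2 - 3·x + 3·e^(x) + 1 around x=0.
Expand to order 4: 2·x^2 - 3·x + 3·e^(x) + 1 = x^4/8 + x^3/2 + 7·x^2/2 + 4 + O(x^5).
The coefficient of x^4 is 1/8.

Final answer: 1/8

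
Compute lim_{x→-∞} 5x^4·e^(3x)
This is a 0·∞ indeterminate form at x → -∞.
Rewrite the product as 5x^4 / e^(-3x) (an ∞/∞ form) and apply L'Hôpital, or use the standard hierarchy e^(3|x|) ≫ |x^4| as x → -∞.
The indeterminate product → 0, so the limit = 0.

Final answer: 0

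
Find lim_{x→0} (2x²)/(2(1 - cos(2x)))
Both numerator and denominator → 0 as x → 0; this is a 0/0 indeterminate form.
Expand each to leading order near x = 0: numerator ~ 2·x^2, denominator ~ 4·x^2.
The limit of the ratio is 1/2.

Final answer: 1/2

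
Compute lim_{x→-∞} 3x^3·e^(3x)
This is a 0·∞ indeterminate form at x → -∞.
Rewrite the product as 3x^3 / e^(-3x) (an ∞/∞ form) and apply L'Hôpital, or use the standard hierarchy e^(3|x|) ≫ |x^3| as x → -∞.
The indeterminate product → 0, so the limit = 0.

Final answer: 0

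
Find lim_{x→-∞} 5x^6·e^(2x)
This is a 0·∞ indeterminate form at x → -∞.
Rewrite the product as 5x^6 / e^(-2x) (an ∞/∞ form) and apply L'Hôpital, or use the standard hierarchy e^(2|x|) ≫ |x^6| as x → -∞.
The indeterminate product → 0, so the limit = 0.

Final answer: 0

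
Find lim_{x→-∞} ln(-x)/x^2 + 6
The quotient is an ∞/∞ indeterminate form as x → -∞.
Compare growth rates of the dominant terms (exponentials ≫ polynomials ≫ logarithms), or apply L'Hôpital's rule; the quotient → 0.
Adding the constant: 0 + 6 = 6. Limit = 6.

Final answer: 6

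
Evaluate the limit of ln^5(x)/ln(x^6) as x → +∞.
This is an ∞/∞ indeterminate form as x → +∞.
Write ln(x^6) = 6·ln(x), reducing the quotient to ln^4(x)/6 → ∞.
Limit = ∞.

Final answer: ∞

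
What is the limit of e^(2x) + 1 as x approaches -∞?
Evaluate the dominant behaviour as x → -∞; each term tends to a finite value or vanishes.
Limit = 1.

Final answer: 1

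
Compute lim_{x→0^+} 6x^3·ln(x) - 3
The product is a 0·∞ indeterminate form at x → 0⁺.
Rewrite the product as 6·ln(x) / x^(-3) and apply L'Hôpital, or use the standard hierarchy x^(-3) ≫ |ln x| as x → 0⁺.
The indeterminate product → 0, so the limit = -3.

Final answer: -3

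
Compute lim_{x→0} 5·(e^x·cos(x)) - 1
Direct substitution at x = 0 gives 4.

Final answer: 4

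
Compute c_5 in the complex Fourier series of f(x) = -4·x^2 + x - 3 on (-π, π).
Compute the real Fourier coefficients first: a_5 = 16/25, b_5 = 2/5.
Then c_5 = (a_5 − i·b_5)/2 = 8/25 - i/5.

Final answer: 8/25 - i/5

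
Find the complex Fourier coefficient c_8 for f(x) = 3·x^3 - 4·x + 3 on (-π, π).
Compute the real Fourier coefficients first: a_8 = 0, b_8 = 137/128 - 3·π^2/4.
Then c_8 = (a_8 − i·b_8)/2 = -137·i/256 + 3·i·π^2/8.

Final answer: -137·i/256 + 3·i·π^2/8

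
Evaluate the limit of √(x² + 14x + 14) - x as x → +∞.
This is an ∞ − ∞ indeterminate form.
Multiply and divide by the conjugate √(x²+14x + 14) + x; the x² terms cancel, leaving (14x + 14)/(√(x²+14x + 14)+x) → 14/2 = 7.
Limit = 7.

Final answer: 7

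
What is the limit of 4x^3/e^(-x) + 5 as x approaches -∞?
The quotient is an ∞/∞ indeterminate form as x → -∞.
Compare growth rates of the dominant terms (exponentials ≫ polynomials ≫ logarithms), or apply L'Hôpital's rule; the quotient → 0.
Adding the constant: 0 + 5 = 5. Limit = 5.

Final answer: 5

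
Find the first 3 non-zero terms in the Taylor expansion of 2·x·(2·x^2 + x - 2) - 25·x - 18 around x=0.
2·x^2 - 29·x - 18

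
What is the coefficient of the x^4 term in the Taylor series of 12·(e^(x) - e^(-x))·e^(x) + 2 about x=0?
Expand to order 4: 12·(e^(x) - e^(-x))·e^(x) + 2 = 8·x^4 + 16·x^3 + 24·x^2 + 24·x + 2 + O(x^5).
The coefficient of x^4 is 8.

Final answer: 8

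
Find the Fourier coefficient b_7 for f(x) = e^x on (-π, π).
b_7 = (1/π) ∫_{-π}^{π} f(x)·sin(7x) dx.
Evaluate the integral (use parity and integration by parts as needed): b_7 = (-7 + 7·e^(2·π))·e^(-π)/(50·π).

Final answer: (-7 + 7·e^(2·π))·e^(-π)/(50·π)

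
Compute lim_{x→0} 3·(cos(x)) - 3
Direct substitution at x = 0 gives 0.

Final answer: 0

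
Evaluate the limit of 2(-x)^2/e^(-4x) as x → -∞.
This is an ∞/∞ indeterminate form as x → -∞.
Compare growth rates of the dominant terms (exponentials ≫ polynomials ≫ logarithms), or apply L'Hôpital's rule; the quotient → 0.
Limit = 0.

Final answer: 0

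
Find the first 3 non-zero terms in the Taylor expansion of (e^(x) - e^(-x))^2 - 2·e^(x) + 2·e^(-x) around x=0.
-2·x^3/3 + 4·x^2 - 4·x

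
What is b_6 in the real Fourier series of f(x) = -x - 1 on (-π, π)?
b_6 = (1/π) ∫_{-π}^{π} f(x)·sin(6x) dx.
Evaluate the integral (use parity and integration by parts as needed): b_6 = 1/3.

Final answer: 1/3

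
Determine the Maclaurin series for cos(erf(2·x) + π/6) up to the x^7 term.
x^7·(512/(315·π^(7/2)) + 256/(9·π^(5/2)) + 64/(21·√(π)) + 2432/(45·π^(3/2))) + x^6·(-896·√(3)/(45·π) - 256·√(3)/(9·π^2) - 128·√(3)/(45·π^3)) + x^5·(-64/(3·π^(3/2)) - 16/(5·√(π)) - 64/(15·π^(5/2))) + x^4·(16·√(3)/(3·π^2) + 32·√(3)/(3·π)) + x^3·(16/(3·π^(3/2)) + 8/(3·√(π))) - 4·√(3)·x^2/π - 2·x/√(π) + √(3)/2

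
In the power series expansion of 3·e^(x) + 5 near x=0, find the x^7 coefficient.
Expand to order 7: 3·e^(x) + 5 = x^7/1680 + x^6/240 + x^5/40 + x^4/8 + x^3/2 + 3·x^2/2 + 3·x + 8 + O(x^8).
The coefficient of x^7 is 1/1680.

Final answer: 1/1680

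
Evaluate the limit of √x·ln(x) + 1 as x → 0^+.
The product is a 0·∞ indeterminate form at x → 0⁺.
Rewrite the product as ln(x) / x^(-1/2) and apply L'Hôpital, or use the standard hierarchy x^(-1/2) ≫ |ln x| as x → 0⁺.
The indeterminate product → 0, so the limit = 1.

Final answer: 1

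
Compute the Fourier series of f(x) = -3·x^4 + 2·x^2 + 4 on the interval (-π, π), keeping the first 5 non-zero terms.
(-152 + 24·π^2)·cos(x) + (11 - 6·π^2)·cos(2·x) + (-8/3 + 8·π^2/3)·cos(3·x) + (17/16 - 3·π^2/2)·cos(4·x) - 3·π^4/5 + 4 + 2·π^2/3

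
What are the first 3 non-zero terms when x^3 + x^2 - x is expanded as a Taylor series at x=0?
x^3 + x^2 - x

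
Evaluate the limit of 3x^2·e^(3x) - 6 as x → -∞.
The product is a 0·∞ indeterminate form at x → -∞.
Rewrite the product as 3x^2 / e^(-3x) (an ∞/∞ form) and apply L'Hôpital, or use the standard hierarchy e^(3|x|) ≫ |x^2| as x → -∞.
The indeterminate product → 0, so the limit = -6.

Final answer: -6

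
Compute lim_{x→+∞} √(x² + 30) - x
This is an ∞ − ∞ indeterminate form.
Multiply and divide by the conjugate √(x²+30) + x; the x² terms cancel, leaving 30/(√(x²+30)+x) → 0.
Limit = 0.

Final answer: 0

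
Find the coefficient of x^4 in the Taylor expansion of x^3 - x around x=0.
Expand to order 4: x^3 - x = x^3 - x + O(x^5).
The coefficient of x^4 is 0.

Final answer: 0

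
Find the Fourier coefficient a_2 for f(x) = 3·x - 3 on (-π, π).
a_2 = (1/π) ∫_{-π}^{π} f(x)·cos(2x) dx.
Evaluate the integral (use parity and integration by parts as needed): a_2 = 0.

Final answer: 0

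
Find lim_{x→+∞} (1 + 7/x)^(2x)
As x → +∞: write (1 + 7/x)^(2x) = ((1 + 7/x)^x)^2 → (e^7)^2 = e^14.
Limit = e^(14).

Final answer: e^(14)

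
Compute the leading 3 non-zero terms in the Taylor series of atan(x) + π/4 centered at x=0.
-x^3/3 + x + π/4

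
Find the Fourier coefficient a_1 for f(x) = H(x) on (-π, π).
a_1 = (1/π) ∫_{-π}^{π} f(x)·cos(1x) dx.
Evaluate the integral (use parity and integration by parts as needed): a_1 = 0.

Final answer: 0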